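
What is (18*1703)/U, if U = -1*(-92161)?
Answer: 30654/92161 ≈ 0.33261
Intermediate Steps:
U = 92161
(18*1703)/U = (18*1703)/92161 = 30654*(1/92161) = 30654/92161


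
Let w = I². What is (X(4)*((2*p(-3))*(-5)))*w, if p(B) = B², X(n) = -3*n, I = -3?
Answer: 9720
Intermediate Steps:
w = 9 (w = (-3)² = 9)
(X(4)*((2*p(-3))*(-5)))*w = ((-3*4)*((2*(-3)²)*(-5)))*9 = -12*2*9*(-5)*9 = -216*(-5)*9 = -12*(-90)*9 = 1080*9 = 9720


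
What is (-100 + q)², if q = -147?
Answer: 61009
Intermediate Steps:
(-100 + q)² = (-100 - 147)² = (-247)² = 61009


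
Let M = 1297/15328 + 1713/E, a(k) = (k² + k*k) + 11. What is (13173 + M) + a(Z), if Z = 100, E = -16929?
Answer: 2870278645019/86495904 ≈ 33184.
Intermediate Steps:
a(k) = 11 + 2*k² (a(k) = (k² + k²) + 11 = 2*k² + 11 = 11 + 2*k²)
M = -1433317/86495904 (M = 1297/15328 + 1713/(-16929) = 1297*(1/15328) + 1713*(-1/16929) = 1297/15328 - 571/5643 = -1433317/86495904 ≈ -0.016571)
(13173 + M) + a(Z) = (13173 - 1433317/86495904) + (11 + 2*100²) = 1139409110075/86495904 + (11 + 2*10000) = 1139409110075/86495904 + (11 + 20000) = 1139409110075/86495904 + 20011 = 2870278645019/86495904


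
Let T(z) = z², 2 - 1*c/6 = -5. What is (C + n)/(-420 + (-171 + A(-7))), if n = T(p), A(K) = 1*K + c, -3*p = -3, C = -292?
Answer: 291/556 ≈ 0.52338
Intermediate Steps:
c = 42 (c = 12 - 6*(-5) = 12 + 30 = 42)
p = 1 (p = -⅓*(-3) = 1)
A(K) = 42 + K (A(K) = 1*K + 42 = K + 42 = 42 + K)
n = 1 (n = 1² = 1)
(C + n)/(-420 + (-171 + A(-7))) = (-292 + 1)/(-420 + (-171 + (42 - 7))) = -291/(-420 + (-171 + 35)) = -291/(-420 - 136) = -291/(-556) = -291*(-1/556) = 291/556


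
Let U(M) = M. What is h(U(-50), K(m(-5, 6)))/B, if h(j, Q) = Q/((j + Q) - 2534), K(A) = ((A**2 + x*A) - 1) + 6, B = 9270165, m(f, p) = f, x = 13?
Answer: 7/4855712427 ≈ 1.4416e-9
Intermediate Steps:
K(A) = 5 + A**2 + 13*A (K(A) = ((A**2 + 13*A) - 1) + 6 = (-1 + A**2 + 13*A) + 6 = 5 + A**2 + 13*A)
h(j, Q) = Q/(-2534 + Q + j) (h(j, Q) = Q/((Q + j) - 2534) = Q/(-2534 + Q + j))
h(U(-50), K(m(-5, 6)))/B = ((5 + (-5)**2 + 13*(-5))/(-2534 + (5 + (-5)**2 + 13*(-5)) - 50))/9270165 = ((5 + 25 - 65)/(-2534 + (5 + 25 - 65) - 50))*(1/9270165) = -35/(-2534 - 35 - 50)*(1/9270165) = -35/(-2619)*(1/9270165) = -35*(-1/2619)*(1/9270165) = (35/2619)*(1/9270165) = 7/4855712427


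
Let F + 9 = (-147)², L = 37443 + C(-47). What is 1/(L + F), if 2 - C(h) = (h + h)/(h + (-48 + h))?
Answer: 71/4192148 ≈ 1.6936e-5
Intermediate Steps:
C(h) = 2 - 2*h/(-48 + 2*h) (C(h) = 2 - (h + h)/(h + (-48 + h)) = 2 - 2*h/(-48 + 2*h))
L = 2658548/71 (L = 37443 + (-48 - 47)/(-24 - 47) = 37443 - 95/(-71) = 37443 - 1/71*(-95) = 37443 + 95/71 = 2658548/71 ≈ 37444.)
F = 21600 (F = -9 + (-147)² = -9 + 21609 = 21600)
1/(L + F) = 1/(2658548/71 + 21600) = 1/(4192148/71) = 71/4192148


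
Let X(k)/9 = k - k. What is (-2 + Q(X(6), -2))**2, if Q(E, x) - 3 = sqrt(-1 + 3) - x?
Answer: (3 + sqrt(2))**2 ≈ 19.485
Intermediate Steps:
X(k) = 0 (X(k) = 9*(k - k) = 9*0 = 0)
Q(E, x) = 3 + sqrt(2) - x (Q(E, x) = 3 + (sqrt(-1 + 3) - x) = 3 + (sqrt(2) - x) = 3 + sqrt(2) - x)
(-2 + Q(X(6), -2))**2 = (-2 + (3 + sqrt(2) - 1*(-2)))**2 = (-2 + (3 + sqrt(2) + 2))**2 = (-2 + (5 + sqrt(2)))**2 = (3 + sqrt(2))**2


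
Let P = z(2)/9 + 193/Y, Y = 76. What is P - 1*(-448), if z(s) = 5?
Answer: 308549/684 ≈ 451.10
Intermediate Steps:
P = 2117/684 (P = 5/9 + 193/76 = 2117/684 ≈ 3.0950)
P - 1*(-448) = 2117/684 - 1*(-448) = 2117/684 + 448 = 308549/684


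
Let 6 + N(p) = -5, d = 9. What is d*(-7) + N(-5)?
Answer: -74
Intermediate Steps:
N(p) = -11 (N(p) = -6 - 5 = -11)
d*(-7) + N(-5) = 9*(-7) - 11 = -63 - 11 = -74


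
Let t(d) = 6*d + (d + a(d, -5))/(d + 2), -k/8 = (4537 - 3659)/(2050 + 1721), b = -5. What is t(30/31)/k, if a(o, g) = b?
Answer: -47835135/20032448 ≈ -2.3879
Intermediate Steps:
a(o, g) = -5
k = -7024/3771 (k = -8*(4537 - 3659)/(2050 + 1721) = -7024/3771 ≈ -1.8626)
t(d) = 6*d + (-5 + d)/(2 + d) (t(d) = 6*d + (d - 5)/(d + 2) = 6*d + (-5 + d)/(2 + d))
t(30/31)/k = ((-5 + 6*(30/31)**2 + 13*(30/31))/(2 + 30/31))/(-7024/3771) = ((-5 + 6*(30*(1/31))**2 + 13*(30*(1/31)))/(2 + 30*(1/31)))*(-3771/7024) = ((-5 + 6*(30/31)**2 + 13*(30/31))/(2 + 30/31))*(-3771/7024) = ((-5 + 6*(900/961) + 390/31)/(92/31))*(-3771/7024) = (31*(-5 + 5400/961 + 390/31)/92)*(-3771/7024) = ((31/92)*(12685/961))*(-3771/7024) = (12685/2852)*(-3771/7024) = -47835135/20032448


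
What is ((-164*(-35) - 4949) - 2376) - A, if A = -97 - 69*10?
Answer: -798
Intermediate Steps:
A = -787 (A = -97 - 690 = -787)
((-164*(-35) - 4949) - 2376) - A = ((-164*(-35) - 4949) - 2376) - 1*(-787) = ((5740 - 4949) - 2376) + 787 = (791 - 2376) + 787 = -1585 + 787 = -798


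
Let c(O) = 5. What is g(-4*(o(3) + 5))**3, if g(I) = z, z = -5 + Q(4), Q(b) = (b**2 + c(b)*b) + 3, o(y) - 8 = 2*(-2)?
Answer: 39304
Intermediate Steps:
o(y) = 4 (o(y) = 8 + 2*(-2) = 8 - 4 = 4)
Q(b) = 3 + b**2 + 5*b (Q(b) = (b**2 + 5*b) + 3 = 3 + b**2 + 5*b)
z = 34 (z = -5 + (3 + 4**2 + 5*4) = -5 + (3 + 16 + 20) = -5 + 39 = 34)
g(I) = 34
g(-4*(o(3) + 5))**3 = 34**3 = 39304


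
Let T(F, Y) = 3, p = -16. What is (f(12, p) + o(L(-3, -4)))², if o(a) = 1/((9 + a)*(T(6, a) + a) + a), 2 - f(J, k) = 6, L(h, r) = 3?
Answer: 89401/5625 ≈ 15.894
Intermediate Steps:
f(J, k) = -4 (f(J, k) = 2 - 1*6 = 2 - 6 = -4)
o(a) = 1/(a + (3 + a)*(9 + a)) (o(a) = 1/((9 + a)*(3 + a) + a) = 1/((3 + a)*(9 + a) + a) = 1/(a + (3 + a)*(9 + a)))
(f(12, p) + o(L(-3, -4)))² = (-4 + 1/(27 + 3² + 13*3))² = (-4 + 1/(27 + 9 + 39))² = (-4 + 1/75)² = (-299/75)² = 89401/5625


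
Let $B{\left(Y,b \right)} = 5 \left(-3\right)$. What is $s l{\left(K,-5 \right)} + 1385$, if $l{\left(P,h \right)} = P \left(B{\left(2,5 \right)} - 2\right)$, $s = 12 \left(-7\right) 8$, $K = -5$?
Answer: $-55735$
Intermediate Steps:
$B{\left(Y,b \right)} = -15$
$s = -672$ ($s = \left(-84\right) 8 = -672$)
$l{\left(P,h \right)} = - 17 P$ ($l{\left(P,h \right)} = P \left(-15 - 2\right) = P \left(-17\right) = - 17 P$)
$s l{\left(K,-5 \right)} + 1385 = - 672 \left(\left(-17\right) \left(-5\right)\right) + 1385 = \left(-672\right) 85 + 1385 = -57120 + 1385 = -55735$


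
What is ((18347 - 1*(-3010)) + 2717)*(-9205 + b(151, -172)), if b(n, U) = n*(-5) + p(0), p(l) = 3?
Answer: -239704818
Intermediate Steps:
b(n, U) = 3 - 5*n (b(n, U) = n*(-5) + 3 = -5*n + 3 = 3 - 5*n)
((18347 - 1*(-3010)) + 2717)*(-9205 + b(151, -172)) = ((18347 - 1*(-3010)) + 2717)*(-9205 + (3 - 5*151)) = ((18347 + 3010) + 2717)*(-9205 + (3 - 755)) = (21357 + 2717)*(-9205 - 752) = 24074*(-9957) = -239704818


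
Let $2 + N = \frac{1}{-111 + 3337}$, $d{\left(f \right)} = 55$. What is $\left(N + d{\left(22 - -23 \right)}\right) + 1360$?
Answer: $\frac{4558339}{3226} \approx 1413.0$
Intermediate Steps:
$N = - \frac{6451}{3226}$ ($N = -2 + \frac{1}{-111 + 3337} = -2 + \frac{1}{3226} = - \frac{6451}{3226} \approx -1.9997$)
$\left(N + d{\left(22 - -23 \right)}\right) + 1360 = \left(- \frac{6451}{3226} + 55\right) + 1360 = \frac{170979}{3226} + 1360 = \frac{4558339}{3226}$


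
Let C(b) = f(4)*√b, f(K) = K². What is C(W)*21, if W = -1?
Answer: 336*I ≈ 336.0*I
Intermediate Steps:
C(b) = 16*√b (C(b) = 4²*√b = 16*√b)
C(W)*21 = (16*√(-1))*21 = (16*I)*21 = 336*I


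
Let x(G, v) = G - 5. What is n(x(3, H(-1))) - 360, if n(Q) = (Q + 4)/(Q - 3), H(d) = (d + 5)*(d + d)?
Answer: -1802/5 ≈ -360.40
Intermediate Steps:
H(d) = 2*d*(5 + d) (H(d) = (5 + d)*(2*d) = 2*d*(5 + d))
x(G, v) = -5 + G
n(Q) = (4 + Q)/(-3 + Q)
n(x(3, H(-1))) - 360 = (4 + (-5 + 3))/(-3 + (-5 + 3)) - 360 = (4 - 2)/(-3 - 2) - 360 = 2/(-5) - 360 = -1/5*2 - 360 = -2/5 - 360 = -1802/5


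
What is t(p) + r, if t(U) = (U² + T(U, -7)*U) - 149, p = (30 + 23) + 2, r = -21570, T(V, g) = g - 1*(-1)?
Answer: -19024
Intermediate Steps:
T(V, g) = 1 + g (T(V, g) = g + 1 = 1 + g)
p = 55 (p = 53 + 2 = 55)
t(U) = -149 + U² - 6*U (t(U) = (U² + (1 - 7)*U) - 149 = (U² - 6*U) - 149 = -149 + U² - 6*U)
t(p) + r = (-149 + 55² - 6*55) - 21570 = (-149 + 3025 - 330) - 21570 = 2546 - 21570 = -19024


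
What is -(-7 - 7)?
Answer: 14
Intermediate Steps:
-(-7 - 7) = -(-14) = -1*(-14) = 14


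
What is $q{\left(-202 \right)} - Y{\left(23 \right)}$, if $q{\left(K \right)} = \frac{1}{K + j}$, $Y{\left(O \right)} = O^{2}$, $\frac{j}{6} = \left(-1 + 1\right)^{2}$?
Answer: $- \frac{106859}{202} \approx -529.0$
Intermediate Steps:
$j = 0$ ($j = 6 \left(-1 + 1\right)^{2} = 6 \cdot 0^{2} = 6 \cdot 0 = 0$)
$q{\left(K \right)} = \frac{1}{K}$ ($q{\left(K \right)} = \frac{1}{K + 0} = \frac{1}{K}$)
$q{\left(-202 \right)} - Y{\left(23 \right)} = \frac{1}{-202} - 23^{2} = - \frac{1}{202} - 529 = - \frac{106859}{202}$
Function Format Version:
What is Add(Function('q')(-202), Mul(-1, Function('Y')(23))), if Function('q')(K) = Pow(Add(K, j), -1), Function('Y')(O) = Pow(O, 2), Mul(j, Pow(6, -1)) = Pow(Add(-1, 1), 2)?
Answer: Rational(-106859, 202) ≈ -529.00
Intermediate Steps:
j = 0 (j = Mul(6, Pow(Add(-1, 1), 2)) = Mul(6, Pow(0, 2)) = Mul(6, 0) = 0)
Function('q')(K) = Pow(K, -1) (Function('q')(K) = Pow(Add(K, 0), -1) = Pow(K, -1))
Add(Function('q')(-202), Mul(-1, Function('Y')(23))) = Add(Pow(-202, -1), Mul(-1, Pow(23, 2))) = Add(Rational(-1, 202), Mul(-1, 529)) = Add(Rational(-1, 202), -529) = Rational(-106859, 202)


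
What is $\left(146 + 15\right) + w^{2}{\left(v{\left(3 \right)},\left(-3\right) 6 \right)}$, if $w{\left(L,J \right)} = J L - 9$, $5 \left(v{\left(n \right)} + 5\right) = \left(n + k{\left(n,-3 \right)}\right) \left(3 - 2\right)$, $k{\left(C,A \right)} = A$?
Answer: $6722$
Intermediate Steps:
$v{\left(n \right)} = - \frac{28}{5} + \frac{n}{5}$ ($v{\left(n \right)} = -5 + \frac{\left(n - 3\right) \left(3 - 2\right)}{5} = -5 + \frac{\left(-3 + n\right) 1}{5} = -5 + \frac{-3 + n}{5} = -5 + \left(- \frac{3}{5} + \frac{n}{5}\right) = - \frac{28}{5} + \frac{n}{5}$)
$w{\left(L,J \right)} = -9 + J L$ ($w{\left(L,J \right)} = J L - 9 = -9 + J L$)
$\left(146 + 15\right) + w^{2}{\left(v{\left(3 \right)},\left(-3\right) 6 \right)} = \left(146 + 15\right) + \left(-9 + \left(-3\right) 6 \left(- \frac{28}{5} + \frac{1}{5} \cdot 3\right)\right)^{2} = 161 + \left(-9 - 18 \left(- \frac{28}{5} + \frac{3}{5}\right)\right)^{2} = 161 + \left(-9 - -90\right)^{2} = 161 + \left(-9 + 90\right)^{2} = 161 + 81^{2} = 161 + 6561 = 6722$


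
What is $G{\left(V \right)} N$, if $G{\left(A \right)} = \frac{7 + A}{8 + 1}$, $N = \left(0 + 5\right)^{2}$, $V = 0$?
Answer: $\frac{175}{9} \approx 19.444$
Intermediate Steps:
$N = 25$ ($N = 5^{2} = 25$)
$G{\left(A \right)} = \frac{7}{9} + \frac{A}{9}$ ($G{\left(A \right)} = \frac{7 + A}{9} = \left(7 + A\right) \frac{1}{9} = \frac{7}{9} + \frac{A}{9}$)
$G{\left(V \right)} N = \left(\frac{7}{9} + \frac{1}{9} \cdot 0\right) 25 = \left(\frac{7}{9} + 0\right) 25 = \frac{7}{9} \cdot 25 = \frac{175}{9}$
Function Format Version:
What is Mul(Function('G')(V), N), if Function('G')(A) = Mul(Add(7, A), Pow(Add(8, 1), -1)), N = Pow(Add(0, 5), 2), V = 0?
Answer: Rational(175, 9) ≈ 19.444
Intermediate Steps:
N = 25 (N = Pow(5, 2) = 25)
Function('G')(A) = Add(Rational(7, 9), Mul(Rational(1, 9), A)) (Function('G')(A) = Mul(Add(7, A), Pow(9, -1)) = Mul(Add(7, A), Rational(1, 9)) = Add(Rational(7, 9), Mul(Rational(1, 9), A)))
Mul(Function('G')(V), N) = Mul(Add(Rational(7, 9), Mul(Rational(1, 9), 0)), 25) = Mul(Add(Rational(7, 9), 0), 25) = Mul(Rational(7, 9), 25) = Rational(175, 9)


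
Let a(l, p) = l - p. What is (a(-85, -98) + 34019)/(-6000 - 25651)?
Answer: -34032/31651 ≈ -1.0752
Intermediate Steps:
(a(-85, -98) + 34019)/(-6000 - 25651) = ((-85 - 1*(-98)) + 34019)/(-6000 - 25651) = ((-85 + 98) + 34019)/(-31651) = (13 + 34019)*(-1/31651) = 34032*(-1/31651) = -34032/31651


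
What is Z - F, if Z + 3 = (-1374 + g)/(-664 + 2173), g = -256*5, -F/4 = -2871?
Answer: -17336537/1509 ≈ -11489.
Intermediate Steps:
F = 11484 (F = -4*(-2871) = 11484)
g = -1280
Z = -7181/1509 (Z = -3 + (-1374 - 1280)/(-664 + 2173) = -3 - 2654/1509 = -7181/1509 ≈ -4.7588)
Z - F = -7181/1509 - 1*11484 = -7181/1509 - 11484 = -17336537/1509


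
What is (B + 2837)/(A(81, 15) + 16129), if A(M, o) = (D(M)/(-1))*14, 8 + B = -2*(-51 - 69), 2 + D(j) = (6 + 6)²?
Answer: 3069/14141 ≈ 0.21703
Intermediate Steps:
D(j) = 142 (D(j) = -2 + (6 + 6)² = -2 + 12² = -2 + 144 = 142)
B = 232 (B = -8 - 2*(-51 - 69) = -8 - 2*(-120) = -8 + 240 = 232)
A(M, o) = -1988 (A(M, o) = (142/(-1))*14 = (142*(-1))*14 = -142*14 = -1988)
(B + 2837)/(A(81, 15) + 16129) = (232 + 2837)/(-1988 + 16129) = 3069/14141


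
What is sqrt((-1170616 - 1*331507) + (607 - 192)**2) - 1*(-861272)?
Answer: 861272 + I*sqrt(1329898) ≈ 8.6127e+5 + 1153.2*I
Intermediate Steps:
sqrt((-1170616 - 1*331507) + (607 - 192)**2) - 1*(-861272) = sqrt((-1170616 - 331507) + 415**2) + 861272 = sqrt(-1502123 + 172225) + 861272 = sqrt(-1329898) + 861272 = I*sqrt(1329898) + 861272 = 861272 + I*sqrt(1329898)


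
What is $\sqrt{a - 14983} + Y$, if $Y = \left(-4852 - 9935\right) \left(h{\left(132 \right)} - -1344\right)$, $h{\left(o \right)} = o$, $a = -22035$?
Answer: $-21825612 + i \sqrt{37018} \approx -2.1826 \cdot 10^{7} + 192.4 i$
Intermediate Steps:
$Y = -21825612$ ($Y = \left(-4852 - 9935\right) \left(132 - -1344\right) = - 14787 \left(132 + \left(1406 - 62\right)\right) = - 14787 \left(132 + 1344\right) = \left(-14787\right) 1476 = -21825612$)
$\sqrt{a - 14983} + Y = \sqrt{-22035 - 14983} - 21825612 = \sqrt{-37018} - 21825612 = i \sqrt{37018} - 21825612 = -21825612 + i \sqrt{37018}$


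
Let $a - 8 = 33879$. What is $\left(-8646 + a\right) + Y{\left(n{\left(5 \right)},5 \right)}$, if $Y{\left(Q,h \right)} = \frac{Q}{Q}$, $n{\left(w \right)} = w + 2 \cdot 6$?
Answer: $25242$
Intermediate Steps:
$n{\left(w \right)} = 12 + w$ ($n{\left(w \right)} = w + 12 = 12 + w$)
$Y{\left(Q,h \right)} = 1$
$a = 33887$ ($a = 8 + 33879 = 33887$)
$\left(-8646 + a\right) + Y{\left(n{\left(5 \right)},5 \right)} = \left(-8646 + 33887\right) + 1 = 25241 + 1 = 25242$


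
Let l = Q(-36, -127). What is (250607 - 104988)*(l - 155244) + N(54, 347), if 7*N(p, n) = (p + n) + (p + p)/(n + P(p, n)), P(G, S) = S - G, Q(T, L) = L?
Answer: -25339965942693/1120 ≈ -2.2625e+10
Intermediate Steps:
l = -127
N(p, n) = n/7 + p/7 + 2*p/(7*(-p + 2*n)) (N(p, n) = ((p + n) + (p + p)/(n + (n - p)))/7 = ((n + p) + (2*p)/(-p + 2*n))/7 = ((n + p) + 2*p/(-p + 2*n))/7 = (n + p + 2*p/(-p + 2*n))/7 = n/7 + p/7 + 2*p/(7*(-p + 2*n)))
(250607 - 104988)*(l - 155244) + N(54, 347) = (250607 - 104988)*(-127 - 155244) + (54**2 - 2*54 - 2*347**2 - 1*347*54)/(7*(54 - 2*347)) = 145619*(-155371) + (2916 - 108 - 2*120409 - 18738)/(7*(54 - 694)) = -22624969649 + (1/7)*(2916 - 108 - 240818 - 18738)/(-640) = -22624969649 + (1/7)*(-1/640)*(-256748) = -22624969649 + 64187/1120 = -25339965942693/1120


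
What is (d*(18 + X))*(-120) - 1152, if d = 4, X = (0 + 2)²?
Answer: -11712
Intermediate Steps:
X = 4 (X = 2² = 4)
(d*(18 + X))*(-120) - 1152 = (4*(18 + 4))*(-120) - 1152 = (4*22)*(-120) - 1152 = 88*(-120) - 1152 = -10560 - 1152 = -11712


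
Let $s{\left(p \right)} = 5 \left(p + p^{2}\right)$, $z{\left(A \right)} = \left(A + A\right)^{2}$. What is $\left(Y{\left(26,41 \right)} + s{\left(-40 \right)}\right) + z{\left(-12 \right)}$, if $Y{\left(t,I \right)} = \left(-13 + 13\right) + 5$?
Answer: $8381$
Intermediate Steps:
$Y{\left(t,I \right)} = 5$ ($Y{\left(t,I \right)} = 0 + 5 = 5$)
$z{\left(A \right)} = 4 A^{2}$ ($z{\left(A \right)} = \left(2 A\right)^{2} = 4 A^{2}$)
$s{\left(p \right)} = 5 p + 5 p^{2}$
$\left(Y{\left(26,41 \right)} + s{\left(-40 \right)}\right) + z{\left(-12 \right)} = \left(5 + 5 \left(-40\right) \left(1 - 40\right)\right) + 4 \left(-12\right)^{2} = \left(5 + 5 \left(-40\right) \left(-39\right)\right) + 4 \cdot 144 = \left(5 + 7800\right) + 576 = 7805 + 576 = 8381$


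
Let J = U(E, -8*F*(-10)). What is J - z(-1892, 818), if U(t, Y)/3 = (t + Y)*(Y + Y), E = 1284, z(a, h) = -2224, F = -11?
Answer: -2130896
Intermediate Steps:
U(t, Y) = 6*Y*(Y + t) (U(t, Y) = 3*((t + Y)*(Y + Y)) = 3*((Y + t)*(2*Y)) = 3*(2*Y*(Y + t)) = 6*Y*(Y + t))
J = -2133120 (J = 6*(-8*(-11)*(-10))*(-8*(-11)*(-10) + 1284) = 6*(88*(-10))*(88*(-10) + 1284) = 6*(-880)*(-880 + 1284) = 6*(-880)*404 = -2133120)
J - z(-1892, 818) = -2133120 - 1*(-2224) = -2133120 + 2224 = -2130896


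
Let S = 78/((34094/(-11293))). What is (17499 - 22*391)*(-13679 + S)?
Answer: -2078573546980/17047 ≈ -1.2193e+8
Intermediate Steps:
S = -440427/17047 (S = 78/((34094*(-1/11293))) = 78/(-34094/11293) = 78*(-11293/34094) = -440427/17047 ≈ -25.836)
(17499 - 22*391)*(-13679 + S) = (17499 - 22*391)*(-13679 - 440427/17047) = (17499 - 8602)*(-233626340/17047) = 8897*(-233626340/17047) = -2078573546980/17047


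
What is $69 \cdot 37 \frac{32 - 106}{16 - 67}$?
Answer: $\frac{62974}{17} \approx 3704.4$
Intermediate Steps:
$69 \cdot 37 \frac{32 - 106}{16 - 67} = 2553 \left(- \frac{74}{-51}\right) = 2553 \left(\left(-74\right) \left(- \frac{1}{51}\right)\right) = 2553 \cdot \frac{74}{51} = \frac{62974}{17}$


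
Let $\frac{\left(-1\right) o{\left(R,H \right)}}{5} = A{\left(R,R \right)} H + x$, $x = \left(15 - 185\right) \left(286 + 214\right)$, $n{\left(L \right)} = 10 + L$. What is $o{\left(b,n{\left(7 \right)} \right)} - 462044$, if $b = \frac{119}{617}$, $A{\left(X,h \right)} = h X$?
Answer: $- \frac{14103447001}{380689} \approx -37047.0$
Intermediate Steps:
$A{\left(X,h \right)} = X h$
$x = -85000$ ($x = \left(-170\right) 500 = -85000$)
$b = \frac{119}{617}$ ($b = 119 \cdot \frac{1}{617} = \frac{119}{617} \approx 0.19287$)
$o{\left(R,H \right)} = 425000 - 5 H R^{2}$ ($o{\left(R,H \right)} = - 5 \left(R R H - 85000\right) = - 5 \left(R^{2} H - 85000\right) = - 5 \left(H R^{2} - 85000\right) = - 5 \left(-85000 + H R^{2}\right) = 425000 - 5 H R^{2}$)
$o{\left(b,n{\left(7 \right)} \right)} - 462044 = \left(425000 - 5 \left(10 + 7\right) \left(\frac{119}{617}\right)^{2}\right) - 462044 = \left(425000 - 85 \cdot \frac{14161}{380689}\right) - 462044 = \left(425000 - \frac{1203685}{380689}\right) - 462044 = \frac{161791621315}{380689} - 462044 = - \frac{14103447001}{380689}$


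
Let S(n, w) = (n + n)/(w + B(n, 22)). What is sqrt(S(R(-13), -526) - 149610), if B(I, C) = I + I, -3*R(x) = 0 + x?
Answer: I*sqrt(22522890362)/388 ≈ 386.79*I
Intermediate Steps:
R(x) = -x/3 (R(x) = -(0 + x)/3 = -x/3)
B(I, C) = 2*I
S(n, w) = 2*n/(w + 2*n) (S(n, w) = (n + n)/(w + 2*n) = (2*n)/(w + 2*n) = 2*n/(w + 2*n))
sqrt(S(R(-13), -526) - 149610) = sqrt(2*(-1/3*(-13))/(-526 + 2*(-1/3*(-13))) - 149610) = sqrt(2*(13/3)/(-526 + 2*(13/3)) - 149610) = sqrt(2*(13/3)/(-526 + 26/3) - 149610) = sqrt(2*(13/3)/(-1552/3) - 149610) = sqrt(2*(13/3)*(-3/1552) - 149610) = sqrt(-13/776 - 149610) = sqrt(-116097373/776) = I*sqrt(22522890362)/388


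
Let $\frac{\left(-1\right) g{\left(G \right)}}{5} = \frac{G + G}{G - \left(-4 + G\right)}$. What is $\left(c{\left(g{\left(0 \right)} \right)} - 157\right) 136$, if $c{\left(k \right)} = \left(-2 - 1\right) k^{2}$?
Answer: $-21352$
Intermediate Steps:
$g{\left(G \right)} = - \frac{5 G}{2}$ ($g{\left(G \right)} = - 5 \frac{G + G}{G - \left(-4 + G\right)} = - 5 \frac{2 G}{4} = - 5 \cdot 2 G \frac{1}{4} = - 5 \frac{G}{2} = - \frac{5 G}{2}$)
$c{\left(k \right)} = - 3 k^{2}$ ($c{\left(k \right)} = \left(-2 - 1\right) k^{2} = - 3 k^{2}$)
$\left(c{\left(g{\left(0 \right)} \right)} - 157\right) 136 = \left(- 3 \left(\left(- \frac{5}{2}\right) 0\right)^{2} - 157\right) 136 = \left(- 3 \cdot 0^{2} - 157\right) 136 = \left(\left(-3\right) 0 - 157\right) 136 = \left(0 - 157\right) 136 = \left(-157\right) 136 = -21352$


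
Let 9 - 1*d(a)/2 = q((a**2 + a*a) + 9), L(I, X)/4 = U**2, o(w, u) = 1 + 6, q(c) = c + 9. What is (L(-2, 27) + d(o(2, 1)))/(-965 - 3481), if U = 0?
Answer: 107/2223 ≈ 0.048133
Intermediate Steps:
q(c) = 9 + c
o(w, u) = 7
L(I, X) = 0 (L(I, X) = 4*0**2 = 4*0 = 0)
d(a) = -18 - 4*a**2 (d(a) = 18 - 2*(9 + ((a**2 + a*a) + 9)) = 18 - 2*(9 + ((a**2 + a**2) + 9)) = 18 - 2*(9 + (2*a**2 + 9)) = 18 - 2*(9 + (9 + 2*a**2)) = 18 - 2*(18 + 2*a**2) = 18 + (-36 - 4*a**2) = -18 - 4*a**2)
(L(-2, 27) + d(o(2, 1)))/(-965 - 3481) = (0 + (-18 - 4*7**2))/(-965 - 3481) = (0 + (-18 - 4*49))/(-4446) = (0 + (-18 - 196))*(-1/4446) = (0 - 214)*(-1/4446) = -214*(-1/4446) = 107/2223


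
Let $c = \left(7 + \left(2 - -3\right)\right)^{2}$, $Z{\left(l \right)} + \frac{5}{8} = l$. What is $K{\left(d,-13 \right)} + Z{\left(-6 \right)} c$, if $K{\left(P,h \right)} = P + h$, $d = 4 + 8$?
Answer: $-955$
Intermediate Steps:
$Z{\left(l \right)} = - \frac{5}{8} + l$
$d = 12$
$c = 144$ ($c = \left(7 + \left(2 + 3\right)\right)^{2} = \left(7 + 5\right)^{2} = 12^{2} = 144$)
$K{\left(d,-13 \right)} + Z{\left(-6 \right)} c = \left(12 - 13\right) + \left(- \frac{5}{8} - 6\right) 144 = -1 - 954 = -955$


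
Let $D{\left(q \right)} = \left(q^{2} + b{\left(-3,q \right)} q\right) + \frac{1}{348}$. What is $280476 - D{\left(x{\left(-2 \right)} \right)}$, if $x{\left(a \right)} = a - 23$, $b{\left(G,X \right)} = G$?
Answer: $\frac{97362047}{348} \approx 2.7978 \cdot 10^{5}$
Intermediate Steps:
$x{\left(a \right)} = -23 + a$
$D{\left(q \right)} = \frac{1}{348} + q^{2} - 3 q$ ($D{\left(q \right)} = \left(q^{2} - 3 q\right) + \frac{1}{348} = \frac{1}{348} + q^{2} - 3 q$)
$280476 - D{\left(x{\left(-2 \right)} \right)} = 280476 - \left(\frac{1}{348} + \left(-23 - 2\right)^{2} - 3 \left(-23 - 2\right)\right) = 280476 - \left(\frac{1}{348} + \left(-25\right)^{2} - -75\right) = 280476 - \left(\frac{1}{348} + 625 + 75\right) = 280476 - \frac{243601}{348} = \frac{97362047}{348}$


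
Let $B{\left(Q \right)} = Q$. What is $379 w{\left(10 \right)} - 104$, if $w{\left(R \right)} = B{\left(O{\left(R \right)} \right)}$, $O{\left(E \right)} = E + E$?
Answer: $7476$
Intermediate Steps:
$O{\left(E \right)} = 2 E$
$w{\left(R \right)} = 2 R$
$379 w{\left(10 \right)} - 104 = 379 \cdot 2 \cdot 10 - 104 = 379 \cdot 20 - 104 = 7580 - 104 = 7476$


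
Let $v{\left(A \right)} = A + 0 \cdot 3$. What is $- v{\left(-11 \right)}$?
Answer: $11$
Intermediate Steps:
$v{\left(A \right)} = A$ ($v{\left(A \right)} = A + 0 = A$)
$- v{\left(-11 \right)} = \left(-1\right) \left(-11\right) = 11$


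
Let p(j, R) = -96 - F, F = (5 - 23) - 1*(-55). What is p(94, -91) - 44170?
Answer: -44303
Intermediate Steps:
F = 37 (F = -18 + 55 = 37)
p(j, R) = -133 (p(j, R) = -96 - 1*37 = -96 - 37 = -133)
p(94, -91) - 44170 = -133 - 44170 = -44303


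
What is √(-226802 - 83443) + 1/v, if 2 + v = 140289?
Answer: 1/140287 + I*√310245 ≈ 7.1282e-6 + 557.0*I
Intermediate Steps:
v = 140287 (v = -2 + 140289 = 140287)
√(-226802 - 83443) + 1/v = √(-226802 - 83443) + 1/140287 = √(-310245) + 1/140287 = I*√310245 + 1/140287 = 1/140287 + I*√310245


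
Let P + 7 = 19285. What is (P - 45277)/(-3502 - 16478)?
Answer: 25999/19980 ≈ 1.3013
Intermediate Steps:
P = 19278 (P = -7 + 19285 = 19278)
(P - 45277)/(-3502 - 16478) = (19278 - 45277)/(-3502 - 16478) = -25999/(-19980) = -25999*(-1/19980) = 25999/19980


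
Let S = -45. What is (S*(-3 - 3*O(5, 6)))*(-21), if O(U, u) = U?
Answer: -17010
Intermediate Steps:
(S*(-3 - 3*O(5, 6)))*(-21) = -45*(-3 - 3*5)*(-21) = -45*(-3 - 15)*(-21) = -45*(-18)*(-21) = 810*(-21) = -17010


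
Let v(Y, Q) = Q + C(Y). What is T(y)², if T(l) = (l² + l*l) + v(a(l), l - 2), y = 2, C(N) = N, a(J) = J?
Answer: 100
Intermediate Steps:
v(Y, Q) = Q + Y
T(l) = -2 + 2*l + 2*l² (T(l) = (l² + l*l) + ((l - 2) + l) = (l² + l²) + ((-2 + l) + l) = 2*l² + (-2 + 2*l) = -2 + 2*l + 2*l²)
T(y)² = (-2 + 2*2 + 2*2²)² = (-2 + 4 + 2*4)² = (-2 + 4 + 8)² = 10² = 100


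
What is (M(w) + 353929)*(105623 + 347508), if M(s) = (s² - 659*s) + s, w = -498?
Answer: 421238280827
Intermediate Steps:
M(s) = s² - 658*s
(M(w) + 353929)*(105623 + 347508) = (-498*(-658 - 498) + 353929)*(105623 + 347508) = (-498*(-1156) + 353929)*453131 = (575688 + 353929)*453131 = 929617*453131 = 421238280827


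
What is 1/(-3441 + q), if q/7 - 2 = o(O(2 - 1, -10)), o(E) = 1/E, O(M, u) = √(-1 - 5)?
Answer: -20562/70466023 + 7*I*√6/70466023 ≈ -0.0002918 + 2.4333e-7*I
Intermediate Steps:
O(M, u) = I*√6 (O(M, u) = √(-6) = I*√6)
q = 14 - 7*I*√6/6 (q = 14 + 7/((I*√6)) = 14 + 7*(-I*√6/6) = 14 - 7*I*√6/6 ≈ 14.0 - 2.8577*I)
1/(-3441 + q) = 1/(-3441 + (14 - 7*I*√6/6)) = 1/(-3427 - 7*I*√6/6)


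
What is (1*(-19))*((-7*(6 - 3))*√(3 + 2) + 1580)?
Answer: -30020 + 399*√5 ≈ -29128.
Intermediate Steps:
(1*(-19))*((-7*(6 - 3))*√(3 + 2) + 1580) = -19*((-7*3)*√5 + 1580) = -19*(-21*√5 + 1580) = -19*(1580 - 21*√5) = -30020 + 399*√5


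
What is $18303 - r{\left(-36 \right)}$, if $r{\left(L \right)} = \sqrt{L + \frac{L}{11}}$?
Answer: $18303 - \frac{12 i \sqrt{33}}{11} \approx 18303.0 - 6.2668 i$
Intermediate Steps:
$r{\left(L \right)} = \frac{2 \sqrt{33} \sqrt{L}}{11}$ ($r{\left(L \right)} = \sqrt{L + L \frac{1}{11}} = \sqrt{L + \frac{L}{11}} = \sqrt{\frac{12 L}{11}} = \frac{2 \sqrt{33} \sqrt{L}}{11}$)
$18303 - r{\left(-36 \right)} = 18303 - \frac{2 \sqrt{33} \sqrt{-36}}{11} = 18303 - \frac{2 \sqrt{33} \cdot 6 i}{11} = 18303 - \frac{12 i \sqrt{33}}{11}$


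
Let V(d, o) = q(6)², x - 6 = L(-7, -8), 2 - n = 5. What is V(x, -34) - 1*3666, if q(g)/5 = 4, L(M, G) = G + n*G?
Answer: -3266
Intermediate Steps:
n = -3 (n = 2 - 1*5 = 2 - 5 = -3)
L(M, G) = -2*G (L(M, G) = G - 3*G = -2*G)
q(g) = 20 (q(g) = 5*4 = 20)
x = 22 (x = 6 - 2*(-8) = 6 + 16 = 22)
V(d, o) = 400 (V(d, o) = 20² = 400)
V(x, -34) - 1*3666 = 400 - 1*3666 = 400 - 3666 = -3266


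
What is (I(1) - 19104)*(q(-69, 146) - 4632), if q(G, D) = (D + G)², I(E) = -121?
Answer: -24934825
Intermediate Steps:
(I(1) - 19104)*(q(-69, 146) - 4632) = (-121 - 19104)*((146 - 69)² - 4632) = -19225*(77² - 4632) = -19225*(5929 - 4632) = -19225*1297 = -24934825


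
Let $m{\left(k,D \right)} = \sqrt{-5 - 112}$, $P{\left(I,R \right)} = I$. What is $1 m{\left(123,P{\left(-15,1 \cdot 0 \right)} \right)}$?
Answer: $3 i \sqrt{13} \approx 10.817 i$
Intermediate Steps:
$m{\left(k,D \right)} = 3 i \sqrt{13}$ ($m{\left(k,D \right)} = \sqrt{-117} = 3 i \sqrt{13}$)
$1 m{\left(123,P{\left(-15,1 \cdot 0 \right)} \right)} = 1 \cdot 3 i \sqrt{13} = 3 i \sqrt{13}$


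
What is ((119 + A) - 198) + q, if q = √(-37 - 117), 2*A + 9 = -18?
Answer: -185/2 + I*√154 ≈ -92.5 + 12.41*I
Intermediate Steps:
A = -27/2 (A = -9/2 + (½)*(-18) = -9/2 - 9 = -27/2 ≈ -13.500)
q = I*√154 (q = √(-154) = I*√154 ≈ 12.41*I)
((119 + A) - 198) + q = ((119 - 27/2) - 198) + I*√154 = (211/2 - 198) + I*√154 = -185/2 + I*√154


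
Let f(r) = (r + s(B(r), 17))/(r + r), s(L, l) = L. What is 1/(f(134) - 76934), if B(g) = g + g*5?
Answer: -2/153861 ≈ -1.2999e-5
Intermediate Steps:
B(g) = 6*g (B(g) = g + 5*g = 6*g)
f(r) = 7/2 (f(r) = (r + 6*r)/(r + r) = (7*r)/((2*r)) = (7*r)*(1/(2*r)) = 7/2)
1/(f(134) - 76934) = 1/(7/2 - 76934) = 1/(-153861/2) = -2/153861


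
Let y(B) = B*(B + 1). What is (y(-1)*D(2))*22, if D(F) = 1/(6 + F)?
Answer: 0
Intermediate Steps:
y(B) = B*(1 + B)
(y(-1)*D(2))*22 = ((-(1 - 1))/(6 + 2))*22 = (-1*0/8)*22 = (0*(⅛))*22 = 0*22 = 0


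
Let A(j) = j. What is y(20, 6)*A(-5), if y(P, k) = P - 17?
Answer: -15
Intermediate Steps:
y(P, k) = -17 + P
y(20, 6)*A(-5) = (-17 + 20)*(-5) = 3*(-5) = -15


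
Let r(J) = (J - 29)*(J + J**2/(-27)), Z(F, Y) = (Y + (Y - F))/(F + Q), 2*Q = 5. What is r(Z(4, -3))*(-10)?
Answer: -29457400/59319 ≈ -496.59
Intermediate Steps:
Q = 5/2 (Q = (1/2)*5 = 5/2 ≈ 2.5000)
Z(F, Y) = (-F + 2*Y)/(5/2 + F) (Z(F, Y) = (Y + (Y - F))/(F + 5/2) = (-F + 2*Y)/(5/2 + F))
r(J) = (-29 + J)*(J - J**2/27)
r(Z(4, -3))*(-10) = ((2*(-1*4 + 2*(-3))/(5 + 2*4))*(-783 - (2*(-1*4 + 2*(-3))/(5 + 2*4))**2 + 56*(2*(-1*4 + 2*(-3))/(5 + 2*4)))/27)*(-10) = ((2*(-4 - 6)/(5 + 8))*(-783 - (2*(-4 - 6)/(5 + 8))**2 + 56*(2*(-4 - 6)/(5 + 8)))/27)*(-10) = ((2*(-10)/13)*(-783 - (2*(-10)/13)**2 + 56*(2*(-10)/13))/27)*(-10) = ((2*(1/13)*(-10))*(-783 - (2*(1/13)*(-10))**2 + 56*(2*(1/13)*(-10)))/27)*(-10) = ((1/27)*(-20/13)*(-783 - (-20/13)**2 + 56*(-20/13)))*(-10) = ((1/27)*(-20/13)*(-783 - 1*400/169 - 1120/13))*(-10) = ((1/27)*(-20/13)*(-783 - 400/169 - 1120/13))*(-10) = ((1/27)*(-20/13)*(-147287/169))*(-10) = (2945740/59319)*(-10) = -29457400/59319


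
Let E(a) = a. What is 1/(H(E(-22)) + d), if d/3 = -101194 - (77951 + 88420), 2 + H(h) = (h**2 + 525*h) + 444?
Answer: -1/813319 ≈ -1.2295e-6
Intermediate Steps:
H(h) = 442 + h**2 + 525*h (H(h) = -2 + ((h**2 + 525*h) + 444) = -2 + (444 + h**2 + 525*h) = 442 + h**2 + 525*h)
d = -802695 (d = 3*(-101194 - (77951 + 88420)) = 3*(-101194 - 1*166371) = 3*(-101194 - 166371) = 3*(-267565) = -802695)
1/(H(E(-22)) + d) = 1/((442 + (-22)**2 + 525*(-22)) - 802695) = 1/((442 + 484 - 11550) - 802695) = 1/(-10624 - 802695) = 1/(-813319) = -1/813319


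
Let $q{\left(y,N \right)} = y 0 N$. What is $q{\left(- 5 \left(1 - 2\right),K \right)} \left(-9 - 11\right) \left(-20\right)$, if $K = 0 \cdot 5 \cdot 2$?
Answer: $0$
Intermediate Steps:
$K = 0$ ($K = 0 \cdot 2 = 0$)
$q{\left(y,N \right)} = 0$ ($q{\left(y,N \right)} = 0 N = 0$)
$q{\left(- 5 \left(1 - 2\right),K \right)} \left(-9 - 11\right) \left(-20\right) = 0 \left(-9 - 11\right) \left(-20\right) = 0 \left(-20\right) \left(-20\right) = 0 \left(-20\right) = 0$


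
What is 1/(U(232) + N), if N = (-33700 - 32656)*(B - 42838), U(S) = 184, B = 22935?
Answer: 1/1320683652 ≈ 7.5718e-10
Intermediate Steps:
N = 1320683468 (N = (-33700 - 32656)*(22935 - 42838) = -66356*(-19903) = 1320683468)
1/(U(232) + N) = 1/(184 + 1320683468) = 1/1320683652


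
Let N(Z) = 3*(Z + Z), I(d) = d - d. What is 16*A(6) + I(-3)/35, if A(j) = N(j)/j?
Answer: 96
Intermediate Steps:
I(d) = 0
N(Z) = 6*Z (N(Z) = 3*(2*Z) = 6*Z)
A(j) = 6 (A(j) = (6*j)/j = 6)
16*A(6) + I(-3)/35 = 16*6 + 0/35 = 96 + 0*(1/35) = 96 + 0 = 96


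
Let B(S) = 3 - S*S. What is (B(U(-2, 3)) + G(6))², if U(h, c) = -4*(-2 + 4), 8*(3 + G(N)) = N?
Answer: 64009/16 ≈ 4000.6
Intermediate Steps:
G(N) = -3 + N/8
U(h, c) = -8 (U(h, c) = -4*2 = -8)
B(S) = 3 - S²
(B(U(-2, 3)) + G(6))² = ((3 - 1*(-8)²) + (-3 + (⅛)*6))² = ((3 - 1*64) + (-3 + ¾))² = ((3 - 64) - 9/4)² = (-61 - 9/4)² = (-253/4)² = 64009/16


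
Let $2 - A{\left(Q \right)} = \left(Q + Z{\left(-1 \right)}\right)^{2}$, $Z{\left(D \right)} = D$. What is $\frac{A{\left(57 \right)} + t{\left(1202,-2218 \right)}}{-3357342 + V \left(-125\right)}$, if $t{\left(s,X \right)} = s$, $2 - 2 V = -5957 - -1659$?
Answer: $\frac{483}{906523} \approx 0.0005328$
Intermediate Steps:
$V = 2150$ ($V = 1 - \frac{-5957 - -1659}{2} = 1 - \frac{-5957 + 1659}{2} = 1 - -2149 = 1 + 2149 = 2150$)
$A{\left(Q \right)} = 2 - \left(-1 + Q\right)^{2}$ ($A{\left(Q \right)} = 2 - \left(Q - 1\right)^{2} = 2 - \left(-1 + Q\right)^{2}$)
$\frac{A{\left(57 \right)} + t{\left(1202,-2218 \right)}}{-3357342 + V \left(-125\right)} = \frac{\left(2 - \left(-1 + 57\right)^{2}\right) + 1202}{-3357342 + 2150 \left(-125\right)} = \frac{\left(2 - 56^{2}\right) + 1202}{-3357342 - 268750} = \frac{\left(2 - 3136\right) + 1202}{-3626092} = \left(\left(2 - 3136\right) + 1202\right) \left(- \frac{1}{3626092}\right) = \left(-3134 + 1202\right) \left(- \frac{1}{3626092}\right) = \left(-1932\right) \left(- \frac{1}{3626092}\right) = \frac{483}{906523}$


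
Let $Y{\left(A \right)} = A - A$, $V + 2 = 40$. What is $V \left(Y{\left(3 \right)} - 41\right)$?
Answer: $-1558$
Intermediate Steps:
$V = 38$ ($V = -2 + 40 = 38$)
$Y{\left(A \right)} = 0$
$V \left(Y{\left(3 \right)} - 41\right) = 38 \left(0 - 41\right) = 38 \left(-41\right) = -1558$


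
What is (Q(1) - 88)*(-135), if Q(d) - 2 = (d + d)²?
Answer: 11070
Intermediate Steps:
Q(d) = 2 + 4*d² (Q(d) = 2 + (d + d)² = 2 + (2*d)² = 2 + 4*d²)
(Q(1) - 88)*(-135) = ((2 + 4*1²) - 88)*(-135) = ((2 + 4*1) - 88)*(-135) = ((2 + 4) - 88)*(-135) = (6 - 88)*(-135) = -82*(-135) = 11070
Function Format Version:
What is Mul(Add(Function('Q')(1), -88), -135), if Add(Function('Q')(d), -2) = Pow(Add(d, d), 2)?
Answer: 11070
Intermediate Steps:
Function('Q')(d) = Add(2, Mul(4, Pow(d, 2))) (Function('Q')(d) = Add(2, Pow(Add(d, d), 2)) = Add(2, Pow(Mul(2, d), 2)) = Add(2, Mul(4, Pow(d, 2))))
Mul(Add(Function('Q')(1), -88), -135) = Mul(Add(Add(2, Mul(4, Pow(1, 2))), -88), -135) = Mul(Add(Add(2, Mul(4, 1)), -88), -135) = Mul(Add(Add(2, 4), -88), -135) = Mul(Add(6, -88), -135) = Mul(-82, -135) = 11070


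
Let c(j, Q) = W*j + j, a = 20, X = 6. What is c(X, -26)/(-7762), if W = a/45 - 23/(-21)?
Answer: -160/81501 ≈ -0.0019632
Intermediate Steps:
W = 97/63 (W = 20/45 - 23/(-21) = 20*(1/45) - 23*(-1/21) = 4/9 + 23/21 = 97/63 ≈ 1.5397)
c(j, Q) = 160*j/63 (c(j, Q) = 97*j/63 + j = 160*j/63)
c(X, -26)/(-7762) = ((160/63)*6)/(-7762) = (320/21)*(-1/7762) = -160/81501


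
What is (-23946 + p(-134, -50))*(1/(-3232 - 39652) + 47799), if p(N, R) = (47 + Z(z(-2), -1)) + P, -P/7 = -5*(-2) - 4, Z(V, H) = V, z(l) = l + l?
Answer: -49082755882675/42884 ≈ -1.1445e+9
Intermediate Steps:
z(l) = 2*l
P = -42 (P = -7*(-5*(-2) - 4) = -7*(10 - 4) = -7*6 = -42)
p(N, R) = 1 (p(N, R) = (47 + 2*(-2)) - 42 = (47 - 4) - 42 = 43 - 42 = 1)
(-23946 + p(-134, -50))*(1/(-3232 - 39652) + 47799) = (-23946 + 1)*(1/(-3232 - 39652) + 47799) = -23945*(1/(-42884) + 47799) = -23945*(-1/42884 + 47799) = -23945*2049812315/42884 = -49082755882675/42884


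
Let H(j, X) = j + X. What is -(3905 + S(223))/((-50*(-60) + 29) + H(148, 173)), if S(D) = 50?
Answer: -791/670 ≈ -1.1806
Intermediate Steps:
H(j, X) = X + j
-(3905 + S(223))/((-50*(-60) + 29) + H(148, 173)) = -(3905 + 50)/((-50*(-60) + 29) + (173 + 148)) = -3955/((3000 + 29) + 321) = -3955/(3029 + 321) = -3955/3350 = -1*791/670 = -791/670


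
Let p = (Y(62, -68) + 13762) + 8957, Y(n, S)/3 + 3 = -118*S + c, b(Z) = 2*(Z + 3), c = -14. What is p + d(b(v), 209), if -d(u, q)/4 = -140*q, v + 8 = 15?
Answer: 163780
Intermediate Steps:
v = 7 (v = -8 + 15 = 7)
b(Z) = 6 + 2*Z (b(Z) = 2*(3 + Z) = 6 + 2*Z)
d(u, q) = 560*q (d(u, q) = -(-560)*q = 560*q)
Y(n, S) = -51 - 354*S (Y(n, S) = -9 + 3*(-118*S - 14) = -9 + 3*(-14 - 118*S) = -9 + (-42 - 354*S) = -51 - 354*S)
p = 46740 (p = ((-51 - 354*(-68)) + 13762) + 8957 = ((-51 + 24072) + 13762) + 8957 = (24021 + 13762) + 8957 = 37783 + 8957 = 46740)
p + d(b(v), 209) = 46740 + 560*209 = 46740 + 117040 = 163780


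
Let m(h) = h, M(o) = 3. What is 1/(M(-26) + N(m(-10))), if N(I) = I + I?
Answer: -1/17 ≈ -0.058824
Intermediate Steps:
N(I) = 2*I
1/(M(-26) + N(m(-10))) = 1/(3 + 2*(-10)) = 1/(3 - 20) = 1/(-17) = -1/17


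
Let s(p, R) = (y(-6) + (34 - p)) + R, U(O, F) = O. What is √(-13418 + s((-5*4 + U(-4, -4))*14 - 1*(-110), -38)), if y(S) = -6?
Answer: I*√13202 ≈ 114.9*I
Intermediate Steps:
s(p, R) = 28 + R - p (s(p, R) = (-6 + (34 - p)) + R = (28 - p) + R = 28 + R - p)
√(-13418 + s((-5*4 + U(-4, -4))*14 - 1*(-110), -38)) = √(-13418 + (28 - 38 - ((-5*4 - 4)*14 - 1*(-110)))) = √(-13418 + (28 - 38 - ((-20 - 4)*14 + 110))) = √(-13418 + (28 - 38 - (-24*14 + 110))) = √(-13418 + (28 - 38 - (-336 + 110))) = √(-13418 + (28 - 38 - 1*(-226))) = √(-13418 + (28 - 38 + 226)) = √(-13418 + 216) = √(-13202) = I*√13202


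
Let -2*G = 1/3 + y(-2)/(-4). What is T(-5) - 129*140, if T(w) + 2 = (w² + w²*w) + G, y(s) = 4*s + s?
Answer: -217961/12 ≈ -18163.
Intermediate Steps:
y(s) = 5*s
G = -17/12 (G = -(1/3 + (5*(-2))/(-4))/2 = -(1*(⅓) - 10*(-¼))/2 = -(⅓ + 5/2)/2 = -½*17/6 = -17/12 ≈ -1.4167)
T(w) = -41/12 + w² + w³ (T(w) = -2 + ((w² + w²*w) - 17/12) = -2 + ((w² + w³) - 17/12) = -2 + (-17/12 + w² + w³) = -41/12 + w² + w³)
T(-5) - 129*140 = (-41/12 + (-5)² + (-5)³) - 129*140 = (-41/12 + 25 - 125) - 18060 = -1241/12 - 18060 = -217961/12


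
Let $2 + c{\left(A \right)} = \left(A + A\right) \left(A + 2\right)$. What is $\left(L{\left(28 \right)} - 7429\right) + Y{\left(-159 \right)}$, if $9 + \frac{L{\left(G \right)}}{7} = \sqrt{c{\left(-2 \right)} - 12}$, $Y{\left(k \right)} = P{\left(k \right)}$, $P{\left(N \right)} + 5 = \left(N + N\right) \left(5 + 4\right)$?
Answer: $-10359 + 7 i \sqrt{14} \approx -10359.0 + 26.192 i$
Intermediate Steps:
$P{\left(N \right)} = -5 + 18 N$ ($P{\left(N \right)} = -5 + \left(N + N\right) \left(5 + 4\right) = -5 + 2 N 9 = -5 + 18 N$)
$Y{\left(k \right)} = -5 + 18 k$
$c{\left(A \right)} = -2 + 2 A \left(2 + A\right)$ ($c{\left(A \right)} = -2 + \left(A + A\right) \left(A + 2\right) = -2 + 2 A \left(2 + A\right)$)
$L{\left(G \right)} = -63 + 7 i \sqrt{14}$ ($L{\left(G \right)} = -63 + 7 \sqrt{\left(-2 + 2 \left(-2\right)^{2} + 4 \left(-2\right)\right) - 12} = -63 + 7 \sqrt{\left(-2 + 2 \cdot 4 - 8\right) - 12} = -63 + 7 \sqrt{\left(-2 + 8 - 8\right) - 12} = -63 + 7 \sqrt{-2 - 12} = -63 + 7 \sqrt{-14} = -63 + 7 i \sqrt{14}$)
$\left(L{\left(28 \right)} - 7429\right) + Y{\left(-159 \right)} = \left(\left(-63 + 7 i \sqrt{14}\right) - 7429\right) + \left(-5 + 18 \left(-159\right)\right) = \left(-7492 + 7 i \sqrt{14}\right) - 2867 = -10359 + 7 i \sqrt{14}$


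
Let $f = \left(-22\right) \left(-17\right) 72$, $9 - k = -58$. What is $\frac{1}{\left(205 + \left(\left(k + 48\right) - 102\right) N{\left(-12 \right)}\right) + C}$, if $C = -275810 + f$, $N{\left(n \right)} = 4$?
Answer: $- \frac{1}{248625} \approx -4.0221 \cdot 10^{-6}$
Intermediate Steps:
$k = 67$ ($k = 9 - -58 = 9 + 58 = 67$)
$f = 26928$ ($f = 374 \cdot 72 = 26928$)
$C = -248882$ ($C = -275810 + 26928 = -248882$)
$\frac{1}{\left(205 + \left(\left(k + 48\right) - 102\right) N{\left(-12 \right)}\right) + C} = \frac{1}{\left(205 + \left(\left(67 + 48\right) - 102\right) 4\right) - 248882} = \frac{1}{\left(205 + \left(115 - 102\right) 4\right) - 248882} = \frac{1}{\left(205 + 13 \cdot 4\right) - 248882} = \frac{1}{\left(205 + 52\right) - 248882} = \frac{1}{257 - 248882} = \frac{1}{-248625} = - \frac{1}{248625}$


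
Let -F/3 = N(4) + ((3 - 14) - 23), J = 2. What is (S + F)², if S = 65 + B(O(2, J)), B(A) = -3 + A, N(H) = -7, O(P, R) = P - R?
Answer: 34225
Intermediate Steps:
S = 62 (S = 65 + (-3 + (2 - 1*2)) = 65 + (-3 + (2 - 2)) = 65 + (-3 + 0) = 65 - 3 = 62)
F = 123 (F = -3*(-7 + ((3 - 14) - 23)) = -3*(-7 + (-11 - 23)) = -3*(-7 - 34) = -3*(-41) = 123)
(S + F)² = (62 + 123)² = 185² = 34225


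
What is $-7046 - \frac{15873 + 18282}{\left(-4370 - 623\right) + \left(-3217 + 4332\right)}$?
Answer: $- \frac{27290233}{3878} \approx -7037.2$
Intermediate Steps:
$-7046 - \frac{15873 + 18282}{\left(-4370 - 623\right) + \left(-3217 + 4332\right)} = -7046 - \frac{34155}{-4993 + 1115} = -7046 - \frac{34155}{-3878} = -7046 - 34155 \left(- \frac{1}{3878}\right) = -7046 - - \frac{34155}{3878} = -7046 + \frac{34155}{3878} = - \frac{27290233}{3878}$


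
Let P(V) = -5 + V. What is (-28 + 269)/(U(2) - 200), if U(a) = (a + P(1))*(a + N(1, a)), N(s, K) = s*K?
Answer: -241/208 ≈ -1.1587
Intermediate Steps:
N(s, K) = K*s
U(a) = 2*a*(-4 + a) (U(a) = (a + (-5 + 1))*(a + a*1) = (a - 4)*(a + a) = (-4 + a)*(2*a) = 2*a*(-4 + a))
(-28 + 269)/(U(2) - 200) = (-28 + 269)/(2*2*(-4 + 2) - 200) = 241/(2*2*(-2) - 200) = 241/(-8 - 200) = 241/(-208) = 241*(-1/208) = -241/208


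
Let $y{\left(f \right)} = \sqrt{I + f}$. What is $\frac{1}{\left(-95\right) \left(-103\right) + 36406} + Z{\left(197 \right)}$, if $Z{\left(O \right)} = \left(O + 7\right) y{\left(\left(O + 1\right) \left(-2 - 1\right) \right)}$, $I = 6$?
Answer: $\frac{1}{46191} + 2856 i \sqrt{3} \approx 2.1649 \cdot 10^{-5} + 4946.7 i$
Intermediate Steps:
$y{\left(f \right)} = \sqrt{6 + f}$
$Z{\left(O \right)} = \sqrt{3 - 3 O} \left(7 + O\right)$ ($Z{\left(O \right)} = \left(O + 7\right) \sqrt{6 + \left(O + 1\right) \left(-2 - 1\right)} = \left(7 + O\right) \sqrt{6 + \left(1 + O\right) \left(-3\right)} = \left(7 + O\right) \sqrt{6 - \left(3 + 3 O\right)} = \left(7 + O\right) \sqrt{3 - 3 O} = \sqrt{3 - 3 O} \left(7 + O\right)$)
$\frac{1}{\left(-95\right) \left(-103\right) + 36406} + Z{\left(197 \right)} = \frac{1}{\left(-95\right) \left(-103\right) + 36406} + \sqrt{3 - 591} \left(7 + 197\right) = \frac{1}{9785 + 36406} + \sqrt{3 - 591} \cdot 204 = \frac{1}{46191} + \sqrt{-588} \cdot 204 = \frac{1}{46191} + 14 i \sqrt{3} \cdot 204 = \frac{1}{46191} + 2856 i \sqrt{3}$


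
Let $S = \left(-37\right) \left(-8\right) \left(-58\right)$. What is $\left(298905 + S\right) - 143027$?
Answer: $138710$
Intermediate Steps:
$S = -17168$ ($S = 296 \left(-58\right) = -17168$)
$\left(298905 + S\right) - 143027 = \left(298905 - 17168\right) - 143027 = 281737 - 143027 = 138710$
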